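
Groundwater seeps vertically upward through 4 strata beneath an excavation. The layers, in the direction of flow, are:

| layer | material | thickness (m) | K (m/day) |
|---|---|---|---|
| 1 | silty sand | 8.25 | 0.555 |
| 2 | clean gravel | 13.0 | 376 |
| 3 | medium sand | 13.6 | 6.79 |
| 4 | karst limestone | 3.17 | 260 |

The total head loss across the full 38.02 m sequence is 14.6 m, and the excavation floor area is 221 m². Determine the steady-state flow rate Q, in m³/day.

191

Flow is perpendicular to layering, so the layers act in series and the equivalent K is the thickness-weighted harmonic mean.
Total thickness L = 8.25 + 13.0 + 13.6 + 3.17 = 38.02 m.
Σ(b_i/K_i) = 8.25/0.555 + 13.0/376 + 13.6/6.79 + 3.17/260 = 16.91 d.
K_eq = L / Σ(b_i/K_i) = 38.02 / 16.91 = 2.248 m/day.
Q = K_eq · A · (Δh/L) = 2.248 × 221 × (14.6/38.02) = 190.8 m³/day.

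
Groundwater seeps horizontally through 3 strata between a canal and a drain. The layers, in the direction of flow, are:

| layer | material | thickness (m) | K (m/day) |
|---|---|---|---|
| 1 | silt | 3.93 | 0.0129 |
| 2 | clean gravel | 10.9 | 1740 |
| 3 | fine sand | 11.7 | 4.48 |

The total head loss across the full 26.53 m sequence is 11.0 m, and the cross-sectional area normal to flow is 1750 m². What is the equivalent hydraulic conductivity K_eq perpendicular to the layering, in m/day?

0.0863

Flow is perpendicular to layering, so the layers act in series and the equivalent K is the thickness-weighted harmonic mean.
Total thickness L = 3.93 + 10.9 + 11.7 = 26.53 m.
Σ(b_i/K_i) = 3.93/0.0129 + 10.9/1740 + 11.7/4.48 = 307.3 d.
K_eq = L / Σ(b_i/K_i) = 26.53 / 307.3 = 0.08634 m/day.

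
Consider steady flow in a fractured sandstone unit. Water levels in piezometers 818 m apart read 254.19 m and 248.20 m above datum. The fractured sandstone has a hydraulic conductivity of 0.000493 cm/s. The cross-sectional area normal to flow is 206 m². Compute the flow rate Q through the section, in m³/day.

Convert K: 0.000493 cm/s × 864 = 0.4260 m/day.
Hydraulic gradient i = (254.19 − 248.20) / 818 = 5.99 / 818 = 0.007323.
Darcy's law: Q = K · A · i = 0.4260 × 206.0 × 0.007323 = 0.6425 m³/day.

0.643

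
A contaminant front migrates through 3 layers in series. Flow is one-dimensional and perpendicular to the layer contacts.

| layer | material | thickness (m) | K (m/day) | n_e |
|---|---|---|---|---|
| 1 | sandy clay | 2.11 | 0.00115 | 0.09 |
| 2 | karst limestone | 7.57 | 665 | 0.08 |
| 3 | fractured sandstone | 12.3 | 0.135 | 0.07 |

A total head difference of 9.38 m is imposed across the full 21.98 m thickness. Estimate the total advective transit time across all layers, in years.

With flow normal to the layers, continuity requires the same specific discharge q through every layer.
Σ(b_i/K_i) = 2.11/0.00115 + 7.57/665 + 12.3/0.135 = 1926 d.
q = Δh / Σ(b_i/K_i) = 9.38 / 1926 = 0.004870 m/day.
In each layer the seepage velocity is v_i = q/n_i, so the layer transit time is t_i = b_i·n_i / q:
  layer 1 (sandy clay): t_1 = 2.11 × 0.09 / 0.004870 = 38.99 d
  layer 2 (karst limestone): t_2 = 7.57 × 0.08 / 0.004870 = 124.3 d
  layer 3 (fractured sandstone): t_3 = 12.3 × 0.07 / 0.004870 = 176.8 d
Total t = Σ t_i = 340.1 days = 0.9312 years.

0.931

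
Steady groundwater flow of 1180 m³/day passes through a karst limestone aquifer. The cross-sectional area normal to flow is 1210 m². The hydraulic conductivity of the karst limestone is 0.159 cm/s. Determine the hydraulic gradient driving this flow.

Convert K: 0.159 cm/s × 864 = 137.4 m/day.
From Q = K·A·i, i = Q / (K·A) = 1180 / (137.4 × 1210) = 0.007099.

0.00710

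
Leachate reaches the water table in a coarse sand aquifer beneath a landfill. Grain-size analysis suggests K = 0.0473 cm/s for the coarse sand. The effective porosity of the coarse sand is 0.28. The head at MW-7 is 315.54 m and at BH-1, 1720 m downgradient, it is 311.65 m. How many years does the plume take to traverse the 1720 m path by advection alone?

Convert K: 0.0473 cm/s × 864 = 40.87 m/day.
Hydraulic gradient i = (315.54 − 311.65) / 1720 = 3.89 / 1720 = 0.002262.
Darcy flux q = K · i = 40.87 × 0.002262 = 0.09243 m/day.
Seepage velocity v = q / n_e = 0.09243 / 0.28 = 0.3301 m/day.
Travel time t = L / v = 1720 / 0.3301 = 5211 days = 14.27 years.

14.3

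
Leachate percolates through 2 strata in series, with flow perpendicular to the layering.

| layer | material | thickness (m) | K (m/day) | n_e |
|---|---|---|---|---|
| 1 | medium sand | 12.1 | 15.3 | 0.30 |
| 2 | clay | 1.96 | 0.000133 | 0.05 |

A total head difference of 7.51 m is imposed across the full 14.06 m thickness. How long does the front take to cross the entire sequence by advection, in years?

With flow normal to the layers, continuity requires the same specific discharge q through every layer.
Σ(b_i/K_i) = 12.1/15.3 + 1.96/0.000133 = 14738 d.
q = Δh / Σ(b_i/K_i) = 7.51 / 14738 = 0.0005096 m/day.
In each layer the seepage velocity is v_i = q/n_i, so the layer transit time is t_i = b_i·n_i / q:
  layer 1 (medium sand): t_1 = 12.1 × 0.30 / 0.0005096 = 7124 d
  layer 2 (clay): t_2 = 1.96 × 0.05 / 0.0005096 = 192.3 d
Total t = Σ t_i = 7316 days = 20.03 years.

20.0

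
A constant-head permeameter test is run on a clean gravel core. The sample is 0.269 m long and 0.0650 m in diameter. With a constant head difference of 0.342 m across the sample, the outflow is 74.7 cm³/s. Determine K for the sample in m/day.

1530

Cross-sectional area A = π·(d/2)² = π × (0.0650/2)² = 0.003318 m².
Convert discharge: 74.7 cm³/s = 7.470e-05 m³/s.
Darcy's law rearranged: K = Q·L / (A·Δh) = 7.470e-05 × 0.269 / (0.003318 × 0.342) = 0.01771 m/s = 1530 m/day.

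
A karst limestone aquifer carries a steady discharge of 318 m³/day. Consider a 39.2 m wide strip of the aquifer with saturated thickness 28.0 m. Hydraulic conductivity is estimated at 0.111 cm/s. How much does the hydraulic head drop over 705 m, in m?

2.13

Convert K: 0.111 cm/s × 864 = 95.90 m/day.
Cross-sectional area A = 39.2 × 28.0 = 1098 m².
From Q = K·A·i, i = Q / (K·A) = 318 / (95.90 × 1098) = 0.003021.
Head loss Δh = i · L = 0.003021 × 705 = 2.130 m.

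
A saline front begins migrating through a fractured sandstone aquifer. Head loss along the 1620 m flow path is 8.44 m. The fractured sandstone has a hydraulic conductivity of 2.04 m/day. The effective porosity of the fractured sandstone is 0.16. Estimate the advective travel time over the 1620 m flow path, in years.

Hydraulic gradient i = Δh / L = 8.44 / 1620 = 0.005210.
Darcy flux q = K · i = 2.040 × 0.005210 = 0.01063 m/day.
Seepage velocity v = q / n_e = 0.01063 / 0.16 = 0.06643 m/day.
Travel time t = L / v = 1620 / 0.06643 = 24388 days = 66.77 years.

66.8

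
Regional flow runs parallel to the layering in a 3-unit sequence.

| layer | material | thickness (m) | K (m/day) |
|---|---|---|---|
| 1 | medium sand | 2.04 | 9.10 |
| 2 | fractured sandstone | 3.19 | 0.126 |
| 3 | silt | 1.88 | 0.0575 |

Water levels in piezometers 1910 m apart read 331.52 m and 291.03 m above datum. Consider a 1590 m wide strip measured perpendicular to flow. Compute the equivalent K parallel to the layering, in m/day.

Flow is parallel to layering, so each bed carries its own Darcy discharge and the transmissivities add.
Σ(K_i·b_i) = 9.10×2.04 + 0.126×3.19 + 0.0575×1.88 = 19.07 m²/day.
Total thickness b = 7.110 m, so K_eq = Σ(K_i·b_i)/b = 2.683 m/day.

2.68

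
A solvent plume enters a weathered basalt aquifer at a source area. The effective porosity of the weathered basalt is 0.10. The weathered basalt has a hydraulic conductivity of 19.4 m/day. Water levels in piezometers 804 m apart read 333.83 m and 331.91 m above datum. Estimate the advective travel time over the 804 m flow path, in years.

Hydraulic gradient i = (333.83 − 331.91) / 804 = 1.92 / 804 = 0.002388.
Darcy flux q = K · i = 19.40 × 0.002388 = 0.04633 m/day.
Seepage velocity v = q / n_e = 0.04633 / 0.10 = 0.4633 m/day.
Travel time t = L / v = 804 / 0.4633 = 1735 days = 4.751 years.

4.75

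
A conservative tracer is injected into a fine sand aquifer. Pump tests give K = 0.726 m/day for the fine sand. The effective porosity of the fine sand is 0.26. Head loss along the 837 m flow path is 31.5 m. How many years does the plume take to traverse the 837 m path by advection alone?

Hydraulic gradient i = Δh / L = 31.5 / 837 = 0.03763.
Darcy flux q = K · i = 0.7260 × 0.03763 = 0.02732 m/day.
Seepage velocity v = q / n_e = 0.02732 / 0.26 = 0.1051 m/day.
Travel time t = L / v = 837 / 0.1051 = 7965 days = 21.81 years.

21.8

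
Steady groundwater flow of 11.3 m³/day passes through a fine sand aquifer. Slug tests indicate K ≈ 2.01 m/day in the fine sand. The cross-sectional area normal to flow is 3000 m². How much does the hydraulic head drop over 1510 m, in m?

2.83

From Q = K·A·i, i = Q / (K·A) = 11.3 / (2.010 × 3000) = 0.001874.
Head loss Δh = i · L = 0.001874 × 1510 = 2.830 m.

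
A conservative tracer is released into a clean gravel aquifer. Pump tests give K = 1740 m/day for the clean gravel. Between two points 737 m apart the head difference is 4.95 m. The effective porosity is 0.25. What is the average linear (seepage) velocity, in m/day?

46.7

Hydraulic gradient i = Δh / L = 4.95 / 737 = 0.006716.
Darcy flux q = K · i = 1740 × 0.006716 = 11.69 m/day.
Seepage velocity v = q / n_e = 11.69 / 0.25 = 46.75 m/day.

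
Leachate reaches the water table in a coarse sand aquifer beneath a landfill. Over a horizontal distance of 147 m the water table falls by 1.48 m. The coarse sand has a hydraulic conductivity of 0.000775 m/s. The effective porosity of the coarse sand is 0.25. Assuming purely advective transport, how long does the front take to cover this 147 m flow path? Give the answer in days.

54.5

Convert K: 0.000775 m/s × 86400 = 66.96 m/day.
Hydraulic gradient i = Δh / L = 1.48 / 147 = 0.01007.
Darcy flux q = K · i = 66.96 × 0.01007 = 0.6742 m/day.
Seepage velocity v = q / n_e = 0.6742 / 0.25 = 2.697 m/day.
Travel time t = L / v = 147 / 2.697 = 54.51 days.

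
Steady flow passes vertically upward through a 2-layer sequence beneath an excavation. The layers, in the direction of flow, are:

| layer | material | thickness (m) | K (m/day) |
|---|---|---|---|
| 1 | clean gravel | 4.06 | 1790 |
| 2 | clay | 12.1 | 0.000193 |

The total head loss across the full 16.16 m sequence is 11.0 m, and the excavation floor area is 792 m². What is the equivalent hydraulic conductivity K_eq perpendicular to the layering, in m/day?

0.000258

Flow is perpendicular to layering, so the layers act in series and the equivalent K is the thickness-weighted harmonic mean.
Total thickness L = 4.06 + 12.1 = 16.16 m.
Σ(b_i/K_i) = 4.06/1790 + 12.1/0.000193 = 62694 d.
K_eq = L / Σ(b_i/K_i) = 16.16 / 62694 = 0.0002578 m/day.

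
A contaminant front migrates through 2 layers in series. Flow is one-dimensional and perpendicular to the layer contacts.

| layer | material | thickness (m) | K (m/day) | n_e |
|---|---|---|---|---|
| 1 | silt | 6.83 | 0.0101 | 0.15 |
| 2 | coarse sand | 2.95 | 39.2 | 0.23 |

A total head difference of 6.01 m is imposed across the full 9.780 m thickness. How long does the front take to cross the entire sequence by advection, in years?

0.525

With flow normal to the layers, continuity requires the same specific discharge q through every layer.
Σ(b_i/K_i) = 6.83/0.0101 + 2.95/39.2 = 676.3 d.
q = Δh / Σ(b_i/K_i) = 6.01 / 676.3 = 0.008886 m/day.
In each layer the seepage velocity is v_i = q/n_i, so the layer transit time is t_i = b_i·n_i / q:
  layer 1 (silt): t_1 = 6.83 × 0.15 / 0.008886 = 115.3 d
  layer 2 (coarse sand): t_2 = 2.95 × 0.23 / 0.008886 = 76.35 d
Total t = Σ t_i = 191.6 days = 0.5247 years.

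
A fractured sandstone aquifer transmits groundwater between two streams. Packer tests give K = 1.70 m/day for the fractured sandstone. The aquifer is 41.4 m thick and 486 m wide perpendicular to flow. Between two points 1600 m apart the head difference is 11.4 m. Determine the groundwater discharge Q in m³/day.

244

Cross-sectional area A = 486 × 41.4 = 20120 m².
Hydraulic gradient i = Δh / L = 11.4 / 1600 = 0.007125.
Darcy's law: Q = K · A · i = 1.700 × 20120 × 0.007125 = 243.7 m³/day.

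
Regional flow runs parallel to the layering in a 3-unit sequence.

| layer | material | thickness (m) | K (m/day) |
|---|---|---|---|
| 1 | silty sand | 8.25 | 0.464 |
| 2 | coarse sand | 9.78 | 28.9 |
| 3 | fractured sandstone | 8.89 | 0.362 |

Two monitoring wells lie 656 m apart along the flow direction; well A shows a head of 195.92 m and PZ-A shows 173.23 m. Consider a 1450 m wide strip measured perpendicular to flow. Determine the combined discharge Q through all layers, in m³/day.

14500

Flow is parallel to layering, so each bed carries its own Darcy discharge and the transmissivities add.
Σ(K_i·b_i) = 0.464×8.25 + 28.9×9.78 + 0.362×8.89 = 289.7 m²/day.
Hydraulic gradient i = (195.92 − 173.23) / 656 = 22.69 / 656 = 0.03459.
Q = Σ(K_i·b_i) · W · i = 289.7 × 1450 × 0.03459 = 14529 m³/day.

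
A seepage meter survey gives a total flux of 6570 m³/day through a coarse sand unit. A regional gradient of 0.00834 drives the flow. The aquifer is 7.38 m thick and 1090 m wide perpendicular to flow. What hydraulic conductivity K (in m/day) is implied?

97.9

Cross-sectional area A = 1090 × 7.38 = 8044 m².
Hydraulic gradient i = 0.00834.
From Q = K·A·i, K = Q / (A·i) = 6570 / (8044 × 0.008340) = 97.93 m/day.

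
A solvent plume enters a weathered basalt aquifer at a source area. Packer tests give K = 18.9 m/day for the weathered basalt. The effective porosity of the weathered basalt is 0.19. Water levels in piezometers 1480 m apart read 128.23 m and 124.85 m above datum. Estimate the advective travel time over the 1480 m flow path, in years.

17.8

Hydraulic gradient i = (128.23 − 124.85) / 1480 = 3.38 / 1480 = 0.002284.
Darcy flux q = K · i = 18.90 × 0.002284 = 0.04316 m/day.
Seepage velocity v = q / n_e = 0.04316 / 0.19 = 0.2272 m/day.
Travel time t = L / v = 1480 / 0.2272 = 6515 days = 17.84 years.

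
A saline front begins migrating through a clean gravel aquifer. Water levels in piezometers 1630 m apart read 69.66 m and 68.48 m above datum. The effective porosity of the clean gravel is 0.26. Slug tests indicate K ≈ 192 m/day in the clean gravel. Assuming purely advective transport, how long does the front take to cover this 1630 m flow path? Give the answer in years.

8.35

Hydraulic gradient i = (69.66 − 68.48) / 1630 = 1.18 / 1630 = 0.0007239.
Darcy flux q = K · i = 192.0 × 0.0007239 = 0.1390 m/day.
Seepage velocity v = q / n_e = 0.1390 / 0.26 = 0.5346 m/day.
Travel time t = L / v = 1630 / 0.5346 = 3049 days = 8.348 years.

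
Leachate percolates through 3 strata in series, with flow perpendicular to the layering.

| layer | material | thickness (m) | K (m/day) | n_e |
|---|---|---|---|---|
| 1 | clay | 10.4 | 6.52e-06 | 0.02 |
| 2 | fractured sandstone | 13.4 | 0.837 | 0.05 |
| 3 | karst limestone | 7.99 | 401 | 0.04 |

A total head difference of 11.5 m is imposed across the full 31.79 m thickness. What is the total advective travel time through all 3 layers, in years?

455

With flow normal to the layers, continuity requires the same specific discharge q through every layer.
Σ(b_i/K_i) = 10.4/6.52e-06 + 13.4/0.837 + 7.99/401 = 1.595e+06 d.
q = Δh / Σ(b_i/K_i) = 11.5 / 1.595e+06 = 7.210e-06 m/day.
In each layer the seepage velocity is v_i = q/n_i, so the layer transit time is t_i = b_i·n_i / q:
  layer 1 (clay): t_1 = 10.4 × 0.02 / 7.210e-06 = 28851 d
  layer 2 (fractured sandstone): t_2 = 13.4 × 0.05 / 7.210e-06 = 92932 d
  layer 3 (karst limestone): t_3 = 7.99 × 0.04 / 7.210e-06 = 44330 d
Total t = Σ t_i = 1.661e+05 days = 454.8 years.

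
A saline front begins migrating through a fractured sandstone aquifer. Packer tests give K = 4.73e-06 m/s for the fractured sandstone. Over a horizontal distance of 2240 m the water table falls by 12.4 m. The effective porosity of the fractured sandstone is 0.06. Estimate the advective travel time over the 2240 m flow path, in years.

163

Convert K: 4.73e-06 m/s × 86400 = 0.4087 m/day.
Hydraulic gradient i = Δh / L = 12.4 / 2240 = 0.005536.
Darcy flux q = K · i = 0.4087 × 0.005536 = 0.002262 m/day.
Seepage velocity v = q / n_e = 0.002262 / 0.06 = 0.03770 m/day.
Travel time t = L / v = 2240 / 0.03770 = 59409 days = 162.7 years.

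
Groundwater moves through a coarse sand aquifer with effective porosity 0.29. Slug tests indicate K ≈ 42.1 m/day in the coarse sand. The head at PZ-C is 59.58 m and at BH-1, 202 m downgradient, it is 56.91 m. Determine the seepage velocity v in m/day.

1.92

Hydraulic gradient i = (59.58 − 56.91) / 202 = 2.67 / 202 = 0.01322.
Darcy flux q = K · i = 42.10 × 0.01322 = 0.5565 m/day.
Seepage velocity v = q / n_e = 0.5565 / 0.29 = 1.919 m/day.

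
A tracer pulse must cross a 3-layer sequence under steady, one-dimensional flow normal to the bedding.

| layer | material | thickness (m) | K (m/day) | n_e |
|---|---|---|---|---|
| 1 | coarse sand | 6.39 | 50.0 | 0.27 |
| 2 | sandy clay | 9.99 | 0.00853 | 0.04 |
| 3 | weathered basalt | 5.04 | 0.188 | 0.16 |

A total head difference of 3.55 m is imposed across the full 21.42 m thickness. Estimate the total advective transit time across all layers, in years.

2.71

With flow normal to the layers, continuity requires the same specific discharge q through every layer.
Σ(b_i/K_i) = 6.39/50.0 + 9.99/0.00853 + 5.04/0.188 = 1198 d.
q = Δh / Σ(b_i/K_i) = 3.55 / 1198 = 0.002963 m/day.
In each layer the seepage velocity is v_i = q/n_i, so the layer transit time is t_i = b_i·n_i / q:
  layer 1 (coarse sand): t_1 = 6.39 × 0.27 / 0.002963 = 582.3 d
  layer 2 (sandy clay): t_2 = 9.99 × 0.04 / 0.002963 = 134.9 d
  layer 3 (weathered basalt): t_3 = 5.04 × 0.16 / 0.002963 = 272.2 d
Total t = Σ t_i = 989.3 days = 2.709 years.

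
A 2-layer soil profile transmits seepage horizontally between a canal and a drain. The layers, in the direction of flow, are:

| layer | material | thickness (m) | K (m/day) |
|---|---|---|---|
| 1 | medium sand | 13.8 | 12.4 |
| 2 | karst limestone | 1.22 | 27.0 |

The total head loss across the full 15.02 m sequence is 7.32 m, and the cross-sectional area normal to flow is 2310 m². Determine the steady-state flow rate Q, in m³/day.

Flow is perpendicular to layering, so the layers act in series and the equivalent K is the thickness-weighted harmonic mean.
Total thickness L = 13.8 + 1.22 = 15.02 m.
Σ(b_i/K_i) = 13.8/12.4 + 1.22/27.0 = 1.158 d.
K_eq = L / Σ(b_i/K_i) = 15.02 / 1.158 = 12.97 m/day.
Q = K_eq · A · (Δh/L) = 12.97 × 2310 × (7.32/15.02) = 14601 m³/day.

14600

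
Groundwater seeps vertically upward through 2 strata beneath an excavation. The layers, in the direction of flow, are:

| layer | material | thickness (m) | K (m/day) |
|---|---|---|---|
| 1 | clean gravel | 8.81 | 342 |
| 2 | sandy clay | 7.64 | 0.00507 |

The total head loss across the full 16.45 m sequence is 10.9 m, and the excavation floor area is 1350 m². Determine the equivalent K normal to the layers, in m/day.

0.0109

Flow is perpendicular to layering, so the layers act in series and the equivalent K is the thickness-weighted harmonic mean.
Total thickness L = 8.81 + 7.64 = 16.45 m.
Σ(b_i/K_i) = 8.81/342 + 7.64/0.00507 = 1507 d.
K_eq = L / Σ(b_i/K_i) = 16.45 / 1507 = 0.01092 m/day.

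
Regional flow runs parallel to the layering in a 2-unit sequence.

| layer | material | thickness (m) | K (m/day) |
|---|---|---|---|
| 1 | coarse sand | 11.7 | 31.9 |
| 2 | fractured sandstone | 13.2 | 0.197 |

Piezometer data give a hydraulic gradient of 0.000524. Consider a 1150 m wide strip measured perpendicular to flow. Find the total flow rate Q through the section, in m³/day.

Flow is parallel to layering, so each bed carries its own Darcy discharge and the transmissivities add.
Σ(K_i·b_i) = 31.9×11.7 + 0.197×13.2 = 375.8 m²/day.
Hydraulic gradient i = 0.000524.
Q = Σ(K_i·b_i) · W · i = 375.8 × 1150 × 0.0005240 = 226.5 m³/day.

226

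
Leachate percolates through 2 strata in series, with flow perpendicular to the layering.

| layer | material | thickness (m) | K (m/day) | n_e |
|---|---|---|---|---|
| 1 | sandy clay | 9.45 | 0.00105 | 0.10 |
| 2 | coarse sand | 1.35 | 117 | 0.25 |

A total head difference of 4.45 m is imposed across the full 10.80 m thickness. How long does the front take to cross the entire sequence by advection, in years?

With flow normal to the layers, continuity requires the same specific discharge q through every layer.
Σ(b_i/K_i) = 9.45/0.00105 + 1.35/117 = 9000 d.
q = Δh / Σ(b_i/K_i) = 4.45 / 9000 = 0.0004944 m/day.
In each layer the seepage velocity is v_i = q/n_i, so the layer transit time is t_i = b_i·n_i / q:
  layer 1 (sandy clay): t_1 = 9.45 × 0.10 / 0.0004944 = 1911 d
  layer 2 (coarse sand): t_2 = 1.35 × 0.25 / 0.0004944 = 682.6 d
Total t = Σ t_i = 2594 days = 7.102 years.

7.10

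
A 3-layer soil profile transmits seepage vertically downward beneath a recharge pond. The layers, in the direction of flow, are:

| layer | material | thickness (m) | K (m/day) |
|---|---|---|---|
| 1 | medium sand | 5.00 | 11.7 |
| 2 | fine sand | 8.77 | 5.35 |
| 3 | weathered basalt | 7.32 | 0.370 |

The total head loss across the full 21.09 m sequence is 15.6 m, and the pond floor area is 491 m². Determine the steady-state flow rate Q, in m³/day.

Flow is perpendicular to layering, so the layers act in series and the equivalent K is the thickness-weighted harmonic mean.
Total thickness L = 5.00 + 8.77 + 7.32 = 21.09 m.
Σ(b_i/K_i) = 5.00/11.7 + 8.77/5.35 + 7.32/0.370 = 21.85 d.
K_eq = L / Σ(b_i/K_i) = 21.09 / 21.85 = 0.9652 m/day.
Q = K_eq · A · (Δh/L) = 0.9652 × 491 × (15.6/21.09) = 350.5 m³/day.

351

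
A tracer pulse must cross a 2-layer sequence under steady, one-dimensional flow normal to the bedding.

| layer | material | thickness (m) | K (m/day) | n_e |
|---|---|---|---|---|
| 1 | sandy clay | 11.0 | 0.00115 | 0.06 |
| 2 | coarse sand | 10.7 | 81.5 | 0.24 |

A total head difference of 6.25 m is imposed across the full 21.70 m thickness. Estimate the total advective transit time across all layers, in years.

13.5

With flow normal to the layers, continuity requires the same specific discharge q through every layer.
Σ(b_i/K_i) = 11.0/0.00115 + 10.7/81.5 = 9565 d.
q = Δh / Σ(b_i/K_i) = 6.25 / 9565 = 0.0006534 m/day.
In each layer the seepage velocity is v_i = q/n_i, so the layer transit time is t_i = b_i·n_i / q:
  layer 1 (sandy clay): t_1 = 11.0 × 0.06 / 0.0006534 = 1010 d
  layer 2 (coarse sand): t_2 = 10.7 × 0.24 / 0.0006534 = 3930 d
Total t = Σ t_i = 4940 days = 13.53 years.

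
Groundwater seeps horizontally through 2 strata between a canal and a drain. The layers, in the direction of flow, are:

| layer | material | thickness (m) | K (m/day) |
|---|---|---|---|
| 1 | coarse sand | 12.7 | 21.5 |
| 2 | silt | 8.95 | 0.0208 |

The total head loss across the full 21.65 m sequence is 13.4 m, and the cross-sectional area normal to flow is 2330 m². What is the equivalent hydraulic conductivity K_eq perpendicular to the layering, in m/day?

0.0502

Flow is perpendicular to layering, so the layers act in series and the equivalent K is the thickness-weighted harmonic mean.
Total thickness L = 12.7 + 8.95 = 21.65 m.
Σ(b_i/K_i) = 12.7/21.5 + 8.95/0.0208 = 430.9 d.
K_eq = L / Σ(b_i/K_i) = 21.65 / 430.9 = 0.05025 m/day.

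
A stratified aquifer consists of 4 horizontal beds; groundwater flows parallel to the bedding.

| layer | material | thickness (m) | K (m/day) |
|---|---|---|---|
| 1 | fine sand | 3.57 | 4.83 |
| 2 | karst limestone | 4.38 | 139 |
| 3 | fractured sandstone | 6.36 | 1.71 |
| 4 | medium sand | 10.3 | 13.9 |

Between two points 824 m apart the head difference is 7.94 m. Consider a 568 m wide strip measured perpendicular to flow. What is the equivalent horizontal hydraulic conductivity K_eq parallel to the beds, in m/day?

31.7

Flow is parallel to layering, so each bed carries its own Darcy discharge and the transmissivities add.
Σ(K_i·b_i) = 4.83×3.57 + 139×4.38 + 1.71×6.36 + 13.9×10.3 = 780.1 m²/day.
Total thickness b = 24.61 m, so K_eq = Σ(K_i·b_i)/b = 31.70 m/day.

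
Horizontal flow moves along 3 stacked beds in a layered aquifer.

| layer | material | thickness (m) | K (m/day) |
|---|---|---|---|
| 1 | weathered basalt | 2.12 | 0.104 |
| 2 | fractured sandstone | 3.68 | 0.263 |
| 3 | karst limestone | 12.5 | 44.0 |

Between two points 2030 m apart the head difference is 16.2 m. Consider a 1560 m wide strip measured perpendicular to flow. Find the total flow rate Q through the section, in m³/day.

6860

Flow is parallel to layering, so each bed carries its own Darcy discharge and the transmissivities add.
Σ(K_i·b_i) = 0.104×2.12 + 0.263×3.68 + 44.0×12.5 = 551.2 m²/day.
Hydraulic gradient i = Δh / L = 16.2 / 2030 = 0.007980.
Q = Σ(K_i·b_i) · W · i = 551.2 × 1560 × 0.007980 = 6862 m³/day.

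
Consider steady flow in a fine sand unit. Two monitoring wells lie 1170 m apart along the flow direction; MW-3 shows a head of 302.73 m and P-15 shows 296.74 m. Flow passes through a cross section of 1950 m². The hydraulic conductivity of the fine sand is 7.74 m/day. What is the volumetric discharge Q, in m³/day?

Hydraulic gradient i = (302.73 − 296.74) / 1170 = 5.99 / 1170 = 0.005120.
Darcy's law: Q = K · A · i = 7.740 × 1950 × 0.005120 = 77.27 m³/day.

77.3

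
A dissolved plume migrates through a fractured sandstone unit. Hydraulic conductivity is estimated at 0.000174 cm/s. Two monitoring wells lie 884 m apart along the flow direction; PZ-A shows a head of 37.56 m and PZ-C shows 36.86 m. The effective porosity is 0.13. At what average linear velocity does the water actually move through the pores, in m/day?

0.000916

Convert K: 0.000174 cm/s × 864 = 0.1503 m/day.
Hydraulic gradient i = (37.56 − 36.86) / 884 = 0.7 / 884 = 0.0007919.
Darcy flux q = K · i = 0.1503 × 0.0007919 = 0.0001190 m/day.
Seepage velocity v = q / n_e = 0.0001190 / 0.13 = 0.0009157 m/day.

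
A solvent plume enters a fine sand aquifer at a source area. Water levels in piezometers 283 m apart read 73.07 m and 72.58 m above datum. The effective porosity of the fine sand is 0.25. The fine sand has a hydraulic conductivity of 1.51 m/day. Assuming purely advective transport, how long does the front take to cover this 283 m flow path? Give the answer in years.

74.1

Hydraulic gradient i = (73.07 − 72.58) / 283 = 0.49 / 283 = 0.001731.
Darcy flux q = K · i = 1.510 × 0.001731 = 0.002614 m/day.
Seepage velocity v = q / n_e = 0.002614 / 0.25 = 0.01046 m/day.
Travel time t = L / v = 283 / 0.01046 = 27061 days = 74.09 years.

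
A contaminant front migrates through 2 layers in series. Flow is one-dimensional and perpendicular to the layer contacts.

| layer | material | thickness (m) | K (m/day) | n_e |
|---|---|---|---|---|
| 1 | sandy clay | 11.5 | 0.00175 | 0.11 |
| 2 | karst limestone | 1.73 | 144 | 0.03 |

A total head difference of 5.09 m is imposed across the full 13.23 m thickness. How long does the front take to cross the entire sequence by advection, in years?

4.65

With flow normal to the layers, continuity requires the same specific discharge q through every layer.
Σ(b_i/K_i) = 11.5/0.00175 + 1.73/144 = 6571 d.
q = Δh / Σ(b_i/K_i) = 5.09 / 6571 = 0.0007746 m/day.
In each layer the seepage velocity is v_i = q/n_i, so the layer transit time is t_i = b_i·n_i / q:
  layer 1 (sandy clay): t_1 = 11.5 × 0.11 / 0.0007746 = 1633 d
  layer 2 (karst limestone): t_2 = 1.73 × 0.03 / 0.0007746 = 67.01 d
Total t = Σ t_i = 1700 days = 4.655 years.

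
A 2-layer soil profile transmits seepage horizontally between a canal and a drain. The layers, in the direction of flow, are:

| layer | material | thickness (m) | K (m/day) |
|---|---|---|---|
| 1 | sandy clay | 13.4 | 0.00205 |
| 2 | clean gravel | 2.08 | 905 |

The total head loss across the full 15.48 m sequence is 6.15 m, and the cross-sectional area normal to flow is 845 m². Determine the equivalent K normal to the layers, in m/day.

0.00237

Flow is perpendicular to layering, so the layers act in series and the equivalent K is the thickness-weighted harmonic mean.
Total thickness L = 13.4 + 2.08 = 15.48 m.
Σ(b_i/K_i) = 13.4/0.00205 + 2.08/905 = 6537 d.
K_eq = L / Σ(b_i/K_i) = 15.48 / 6537 = 0.002368 m/day.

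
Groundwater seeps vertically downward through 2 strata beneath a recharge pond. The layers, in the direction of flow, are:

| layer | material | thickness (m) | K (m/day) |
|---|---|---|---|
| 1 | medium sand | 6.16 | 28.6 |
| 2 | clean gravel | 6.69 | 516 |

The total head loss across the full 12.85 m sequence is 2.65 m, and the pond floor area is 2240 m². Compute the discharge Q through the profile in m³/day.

Flow is perpendicular to layering, so the layers act in series and the equivalent K is the thickness-weighted harmonic mean.
Total thickness L = 6.16 + 6.69 = 12.85 m.
Σ(b_i/K_i) = 6.16/28.6 + 6.69/516 = 0.2283 d.
K_eq = L / Σ(b_i/K_i) = 12.85 / 0.2283 = 56.27 m/day.
Q = K_eq · A · (Δh/L) = 56.27 × 2240 × (2.65/12.85) = 25995 m³/day.

26000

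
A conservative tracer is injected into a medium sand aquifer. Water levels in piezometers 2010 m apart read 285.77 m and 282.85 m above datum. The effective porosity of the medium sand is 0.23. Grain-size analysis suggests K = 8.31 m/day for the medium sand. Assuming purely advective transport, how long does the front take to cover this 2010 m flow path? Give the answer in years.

Hydraulic gradient i = (285.77 − 282.85) / 2010 = 2.92 / 2010 = 0.001453.
Darcy flux q = K · i = 8.310 × 0.001453 = 0.01207 m/day.
Seepage velocity v = q / n_e = 0.01207 / 0.23 = 0.05249 m/day.
Travel time t = L / v = 2010 / 0.05249 = 38294 days = 104.8 years.

105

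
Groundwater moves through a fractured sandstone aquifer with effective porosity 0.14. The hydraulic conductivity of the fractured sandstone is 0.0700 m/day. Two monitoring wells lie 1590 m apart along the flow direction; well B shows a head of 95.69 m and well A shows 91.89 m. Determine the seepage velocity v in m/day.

0.00119

Hydraulic gradient i = (95.69 − 91.89) / 1590 = 3.8 / 1590 = 0.002390.
Darcy flux q = K · i = 0.07000 × 0.002390 = 0.0001673 m/day.
Seepage velocity v = q / n_e = 0.0001673 / 0.14 = 0.001195 m/day.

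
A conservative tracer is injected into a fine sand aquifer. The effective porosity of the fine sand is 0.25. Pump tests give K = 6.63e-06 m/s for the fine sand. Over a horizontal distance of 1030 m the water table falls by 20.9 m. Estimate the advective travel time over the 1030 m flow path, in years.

60.7

Convert K: 6.63e-06 m/s × 86400 = 0.5728 m/day.
Hydraulic gradient i = Δh / L = 20.9 / 1030 = 0.02029.
Darcy flux q = K · i = 0.5728 × 0.02029 = 0.01162 m/day.
Seepage velocity v = q / n_e = 0.01162 / 0.25 = 0.04649 m/day.
Travel time t = L / v = 1030 / 0.04649 = 22153 days = 60.65 years.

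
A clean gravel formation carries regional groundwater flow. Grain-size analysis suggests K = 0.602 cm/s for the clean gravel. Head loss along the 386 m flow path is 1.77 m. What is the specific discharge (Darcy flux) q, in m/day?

Convert K: 0.602 cm/s × 864 = 520.1 m/day.
Hydraulic gradient i = Δh / L = 1.77 / 386 = 0.004585.
Specific discharge q = K · i = 520.1 × 0.004585 = 2.385 m/day.

2.39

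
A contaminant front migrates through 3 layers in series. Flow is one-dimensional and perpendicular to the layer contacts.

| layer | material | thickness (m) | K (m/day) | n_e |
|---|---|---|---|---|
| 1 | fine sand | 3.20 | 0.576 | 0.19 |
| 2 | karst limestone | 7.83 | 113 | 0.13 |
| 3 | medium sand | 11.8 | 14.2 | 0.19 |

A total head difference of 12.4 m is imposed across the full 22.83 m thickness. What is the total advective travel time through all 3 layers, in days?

2.01

With flow normal to the layers, continuity requires the same specific discharge q through every layer.
Σ(b_i/K_i) = 3.20/0.576 + 7.83/113 + 11.8/14.2 = 6.456 d.
q = Δh / Σ(b_i/K_i) = 12.4 / 6.456 = 1.921 m/day.
In each layer the seepage velocity is v_i = q/n_i, so the layer transit time is t_i = b_i·n_i / q:
  layer 1 (fine sand): t_1 = 3.20 × 0.19 / 1.921 = 0.3165 d
  layer 2 (karst limestone): t_2 = 7.83 × 0.13 / 1.921 = 0.5300 d
  layer 3 (medium sand): t_3 = 11.8 × 0.19 / 1.921 = 1.167 d
Total t = Σ t_i = 2.014 days.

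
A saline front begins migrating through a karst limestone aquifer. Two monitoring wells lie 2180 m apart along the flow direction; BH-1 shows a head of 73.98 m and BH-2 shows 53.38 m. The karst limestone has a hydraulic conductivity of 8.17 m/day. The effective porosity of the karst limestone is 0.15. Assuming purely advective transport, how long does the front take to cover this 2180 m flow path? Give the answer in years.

Hydraulic gradient i = (73.98 − 53.38) / 2180 = 20.6 / 2180 = 0.009450.
Darcy flux q = K · i = 8.170 × 0.009450 = 0.07720 m/day.
Seepage velocity v = q / n_e = 0.07720 / 0.15 = 0.5147 m/day.
Travel time t = L / v = 2180 / 0.5147 = 4236 days = 11.60 years.

11.6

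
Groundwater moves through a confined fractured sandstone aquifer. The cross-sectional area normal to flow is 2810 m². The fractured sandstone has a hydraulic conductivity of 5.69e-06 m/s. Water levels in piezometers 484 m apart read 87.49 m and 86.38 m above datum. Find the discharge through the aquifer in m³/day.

3.17

Convert K: 5.69e-06 m/s × 86400 = 0.4916 m/day.
Hydraulic gradient i = (87.49 − 86.38) / 484 = 1.11 / 484 = 0.002293.
Darcy's law: Q = K · A · i = 0.4916 × 2810 × 0.002293 = 3.168 m³/day.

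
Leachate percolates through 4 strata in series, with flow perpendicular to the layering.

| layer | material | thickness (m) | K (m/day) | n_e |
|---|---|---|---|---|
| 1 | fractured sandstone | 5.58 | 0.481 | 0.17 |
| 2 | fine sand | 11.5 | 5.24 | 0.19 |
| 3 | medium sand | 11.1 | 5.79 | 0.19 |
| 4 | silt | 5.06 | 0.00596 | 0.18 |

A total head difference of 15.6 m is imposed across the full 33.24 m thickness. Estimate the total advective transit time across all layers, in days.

With flow normal to the layers, continuity requires the same specific discharge q through every layer.
Σ(b_i/K_i) = 5.58/0.481 + 11.5/5.24 + 11.1/5.79 + 5.06/0.00596 = 864.7 d.
q = Δh / Σ(b_i/K_i) = 15.6 / 864.7 = 0.01804 m/day.
In each layer the seepage velocity is v_i = q/n_i, so the layer transit time is t_i = b_i·n_i / q:
  layer 1 (fractured sandstone): t_1 = 5.58 × 0.17 / 0.01804 = 52.58 d
  layer 2 (fine sand): t_2 = 11.5 × 0.19 / 0.01804 = 121.1 d
  layer 3 (medium sand): t_3 = 11.1 × 0.19 / 0.01804 = 116.9 d
  layer 4 (silt): t_4 = 5.06 × 0.18 / 0.01804 = 50.49 d
Total t = Σ t_i = 341.1 days.

341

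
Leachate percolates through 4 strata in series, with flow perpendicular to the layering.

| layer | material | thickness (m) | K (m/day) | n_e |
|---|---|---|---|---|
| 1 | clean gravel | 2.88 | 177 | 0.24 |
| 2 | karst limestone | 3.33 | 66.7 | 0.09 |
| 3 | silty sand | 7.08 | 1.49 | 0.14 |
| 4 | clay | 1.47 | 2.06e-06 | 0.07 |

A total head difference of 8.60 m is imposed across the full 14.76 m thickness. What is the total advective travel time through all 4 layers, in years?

474

With flow normal to the layers, continuity requires the same specific discharge q through every layer.
Σ(b_i/K_i) = 2.88/177 + 3.33/66.7 + 7.08/1.49 + 1.47/2.06e-06 = 7.136e+05 d.
q = Δh / Σ(b_i/K_i) = 8.60 / 7.136e+05 = 1.205e-05 m/day.
In each layer the seepage velocity is v_i = q/n_i, so the layer transit time is t_i = b_i·n_i / q:
  layer 1 (clean gravel): t_1 = 2.88 × 0.24 / 1.205e-05 = 57353 d
  layer 2 (karst limestone): t_2 = 3.33 × 0.09 / 1.205e-05 = 24868 d
  layer 3 (silty sand): t_3 = 7.08 × 0.14 / 1.205e-05 = 82246 d
  layer 4 (clay): t_4 = 1.47 × 0.07 / 1.205e-05 = 8538 d
Total t = Σ t_i = 1.730e+05 days = 473.7 years.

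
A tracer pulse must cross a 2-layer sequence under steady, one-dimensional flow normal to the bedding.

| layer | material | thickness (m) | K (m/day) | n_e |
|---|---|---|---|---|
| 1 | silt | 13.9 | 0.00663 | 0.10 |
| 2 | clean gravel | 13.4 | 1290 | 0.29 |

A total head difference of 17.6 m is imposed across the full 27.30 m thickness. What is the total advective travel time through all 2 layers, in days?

With flow normal to the layers, continuity requires the same specific discharge q through every layer.
Σ(b_i/K_i) = 13.9/0.00663 + 13.4/1290 = 2097 d.
q = Δh / Σ(b_i/K_i) = 17.6 / 2097 = 0.008395 m/day.
In each layer the seepage velocity is v_i = q/n_i, so the layer transit time is t_i = b_i·n_i / q:
  layer 1 (silt): t_1 = 13.9 × 0.10 / 0.008395 = 165.6 d
  layer 2 (clean gravel): t_2 = 13.4 × 0.29 / 0.008395 = 462.9 d
Total t = Σ t_i = 628.5 days.

628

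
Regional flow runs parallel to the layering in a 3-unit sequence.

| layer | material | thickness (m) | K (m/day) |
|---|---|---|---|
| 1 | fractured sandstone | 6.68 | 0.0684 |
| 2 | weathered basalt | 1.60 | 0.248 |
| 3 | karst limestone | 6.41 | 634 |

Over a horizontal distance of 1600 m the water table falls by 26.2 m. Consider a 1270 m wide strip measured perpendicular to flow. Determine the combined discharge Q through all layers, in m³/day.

84500

Flow is parallel to layering, so each bed carries its own Darcy discharge and the transmissivities add.
Σ(K_i·b_i) = 0.0684×6.68 + 0.248×1.60 + 634×6.41 = 4065 m²/day.
Hydraulic gradient i = Δh / L = 26.2 / 1600 = 0.01638.
Q = Σ(K_i·b_i) · W · i = 4065 × 1270 × 0.01638 = 84532 m³/day.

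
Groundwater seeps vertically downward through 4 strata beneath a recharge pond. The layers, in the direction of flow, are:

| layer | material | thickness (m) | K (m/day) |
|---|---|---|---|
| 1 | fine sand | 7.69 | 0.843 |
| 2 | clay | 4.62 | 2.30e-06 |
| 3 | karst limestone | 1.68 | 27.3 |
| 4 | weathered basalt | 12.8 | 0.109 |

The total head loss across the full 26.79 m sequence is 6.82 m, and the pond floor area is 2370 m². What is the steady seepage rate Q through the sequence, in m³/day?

0.00805

Flow is perpendicular to layering, so the layers act in series and the equivalent K is the thickness-weighted harmonic mean.
Total thickness L = 7.69 + 4.62 + 1.68 + 12.8 = 26.79 m.
Σ(b_i/K_i) = 7.69/0.843 + 4.62/2.30e-06 + 1.68/27.3 + 12.8/0.109 = 2.009e+06 d.
K_eq = L / Σ(b_i/K_i) = 26.79 / 2.009e+06 = 1.334e-05 m/day.
Q = K_eq · A · (Δh/L) = 1.334e-05 × 2370 × (6.82/26.79) = 0.008046 m³/day.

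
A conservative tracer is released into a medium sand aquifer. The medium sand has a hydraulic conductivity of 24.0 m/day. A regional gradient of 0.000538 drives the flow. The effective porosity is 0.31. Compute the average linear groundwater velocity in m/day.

0.0417

Hydraulic gradient i = 0.000538.
Darcy flux q = K · i = 24.00 × 0.0005380 = 0.01291 m/day.
Seepage velocity v = q / n_e = 0.01291 / 0.31 = 0.04165 m/day.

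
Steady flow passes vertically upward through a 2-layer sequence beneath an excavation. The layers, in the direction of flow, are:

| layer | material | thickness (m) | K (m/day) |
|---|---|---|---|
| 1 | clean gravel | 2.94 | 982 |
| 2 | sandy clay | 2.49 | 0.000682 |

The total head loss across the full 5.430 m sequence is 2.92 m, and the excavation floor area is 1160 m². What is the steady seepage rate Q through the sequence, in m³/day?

Flow is perpendicular to layering, so the layers act in series and the equivalent K is the thickness-weighted harmonic mean.
Total thickness L = 2.94 + 2.49 = 5.430 m.
Σ(b_i/K_i) = 2.94/982 + 2.49/0.000682 = 3651 d.
K_eq = L / Σ(b_i/K_i) = 5.430 / 3651 = 0.001487 m/day.
Q = K_eq · A · (Δh/L) = 0.001487 × 1160 × (2.92/5.430) = 0.9277 m³/day.

0.928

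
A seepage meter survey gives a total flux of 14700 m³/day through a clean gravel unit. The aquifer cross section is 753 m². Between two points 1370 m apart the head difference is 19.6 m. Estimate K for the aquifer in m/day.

Hydraulic gradient i = Δh / L = 19.6 / 1370 = 0.01431.
From Q = K·A·i, K = Q / (A·i) = 14700 / (753.0 × 0.01431) = 1365 m/day.

1360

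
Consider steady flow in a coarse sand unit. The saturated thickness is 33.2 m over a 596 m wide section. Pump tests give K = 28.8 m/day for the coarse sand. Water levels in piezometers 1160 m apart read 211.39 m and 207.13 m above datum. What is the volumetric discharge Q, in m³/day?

2090

Cross-sectional area A = 596 × 33.2 = 19787 m².
Hydraulic gradient i = (211.39 − 207.13) / 1160 = 4.26 / 1160 = 0.003672.
Darcy's law: Q = K · A · i = 28.80 × 19787 × 0.003672 = 2093 m³/day.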